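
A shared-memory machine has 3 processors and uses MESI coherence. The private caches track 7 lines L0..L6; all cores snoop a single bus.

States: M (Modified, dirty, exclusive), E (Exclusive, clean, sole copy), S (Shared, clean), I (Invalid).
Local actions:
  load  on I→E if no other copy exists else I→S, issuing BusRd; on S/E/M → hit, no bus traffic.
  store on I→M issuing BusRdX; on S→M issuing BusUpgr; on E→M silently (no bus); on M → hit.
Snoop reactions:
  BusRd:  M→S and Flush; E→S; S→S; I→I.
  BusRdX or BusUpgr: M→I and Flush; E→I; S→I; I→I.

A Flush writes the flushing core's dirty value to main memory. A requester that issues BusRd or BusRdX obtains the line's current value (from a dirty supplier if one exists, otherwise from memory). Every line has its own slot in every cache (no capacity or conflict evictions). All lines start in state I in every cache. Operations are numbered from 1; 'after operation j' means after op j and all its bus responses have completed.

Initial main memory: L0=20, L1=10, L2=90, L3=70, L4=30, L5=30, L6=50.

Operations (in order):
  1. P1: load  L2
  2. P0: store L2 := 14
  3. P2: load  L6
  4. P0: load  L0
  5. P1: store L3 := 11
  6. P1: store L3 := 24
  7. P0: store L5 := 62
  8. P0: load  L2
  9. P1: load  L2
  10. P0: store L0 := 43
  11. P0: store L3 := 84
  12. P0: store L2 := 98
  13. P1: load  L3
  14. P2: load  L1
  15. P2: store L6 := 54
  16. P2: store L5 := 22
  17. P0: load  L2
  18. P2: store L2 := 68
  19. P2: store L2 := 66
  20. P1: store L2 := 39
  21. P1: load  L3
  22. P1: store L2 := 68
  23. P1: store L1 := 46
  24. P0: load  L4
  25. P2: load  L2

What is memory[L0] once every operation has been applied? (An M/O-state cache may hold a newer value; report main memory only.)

memory[L0] = 20

  op1 P1: load  L2 → I/E/I on L2; bus BusRd; mem=90
  op2 P0: store L2 := 14 → M/I/I on L2; bus BusRdX; mem=90
  op3 P2: load  L6 → I/I/E on L6; bus BusRd; mem=50
  op4 P0: load  L0 → E/I/I on L0; bus BusRd; mem=20
  op5 P1: store L3 := 11 → I/M/I on L3; bus BusRdX; mem=70
  op6 P1: store L3 := 24 → I/M/I on L3; bus (none); mem=70
  op7 P0: store L5 := 62 → M/I/I on L5; bus BusRdX; mem=30
  op8 P0: load  L2 → M/I/I on L2; bus (none); mem=90
  op9 P1: load  L2 → S/S/I on L2; bus BusRd Flush; mem=14
  op10 P0: store L0 := 43 → M/I/I on L0; bus (none); mem=20
  op11 P0: store L3 := 84 → M/I/I on L3; bus BusRdX Flush; mem=24
  op12 P0: store L2 := 98 → M/I/I on L2; bus BusUpgr; mem=14
  op13 P1: load  L3 → S/S/I on L3; bus BusRd Flush; mem=84
  op14 P2: load  L1 → I/I/E on L1; bus BusRd; mem=10
  op15 P2: store L6 := 54 → I/I/M on L6; bus (none); mem=50
  op16 P2: store L5 := 22 → I/I/M on L5; bus BusRdX Flush; mem=62
  op17 P0: load  L2 → M/I/I on L2; bus (none); mem=14
  op18 P2: store L2 := 68 → I/I/M on L2; bus BusRdX Flush; mem=98
  op19 P2: store L2 := 66 → I/I/M on L2; bus (none); mem=98
  op20 P1: store L2 := 39 → I/M/I on L2; bus BusRdX Flush; mem=66
  op21 P1: load  L3 → S/S/I on L3; bus (none); mem=84
  op22 P1: store L2 := 68 → I/M/I on L2; bus (none); mem=66
  op23 P1: store L1 := 46 → I/M/I on L1; bus BusRdX; mem=10
  op24 P0: load  L4 → E/I/I on L4; bus BusRd; mem=30
  op25 P2: load  L2 → I/S/S on L2; bus BusRd Flush; mem=68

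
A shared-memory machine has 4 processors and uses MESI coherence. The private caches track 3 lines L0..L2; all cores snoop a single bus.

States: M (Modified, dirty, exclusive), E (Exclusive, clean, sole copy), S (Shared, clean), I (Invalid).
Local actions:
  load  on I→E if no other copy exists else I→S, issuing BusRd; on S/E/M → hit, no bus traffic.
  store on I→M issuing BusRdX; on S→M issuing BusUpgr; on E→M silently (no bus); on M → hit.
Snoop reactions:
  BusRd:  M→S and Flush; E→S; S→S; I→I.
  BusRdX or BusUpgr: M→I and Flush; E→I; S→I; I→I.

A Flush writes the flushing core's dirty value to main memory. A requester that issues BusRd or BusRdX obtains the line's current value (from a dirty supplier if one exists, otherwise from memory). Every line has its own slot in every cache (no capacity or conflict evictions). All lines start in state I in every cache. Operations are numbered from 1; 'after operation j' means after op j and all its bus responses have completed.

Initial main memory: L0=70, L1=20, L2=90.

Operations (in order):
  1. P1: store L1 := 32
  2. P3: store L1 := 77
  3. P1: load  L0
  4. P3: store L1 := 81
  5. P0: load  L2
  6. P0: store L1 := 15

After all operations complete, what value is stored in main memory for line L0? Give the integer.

memory[L0] = 70

  op1 P1: store L1 := 32 → I/M/I/I on L1; bus BusRdX; mem=20
  op2 P3: store L1 := 77 → I/I/I/M on L1; bus BusRdX Flush; mem=32
  op3 P1: load  L0 → I/E/I/I on L0; bus BusRd; mem=70
  op4 P3: store L1 := 81 → I/I/I/M on L1; bus (none); mem=32
  op5 P0: load  L2 → E/I/I/I on L2; bus BusRd; mem=90
  op6 P0: store L1 := 15 → M/I/I/I on L1; bus BusRdX Flush; mem=81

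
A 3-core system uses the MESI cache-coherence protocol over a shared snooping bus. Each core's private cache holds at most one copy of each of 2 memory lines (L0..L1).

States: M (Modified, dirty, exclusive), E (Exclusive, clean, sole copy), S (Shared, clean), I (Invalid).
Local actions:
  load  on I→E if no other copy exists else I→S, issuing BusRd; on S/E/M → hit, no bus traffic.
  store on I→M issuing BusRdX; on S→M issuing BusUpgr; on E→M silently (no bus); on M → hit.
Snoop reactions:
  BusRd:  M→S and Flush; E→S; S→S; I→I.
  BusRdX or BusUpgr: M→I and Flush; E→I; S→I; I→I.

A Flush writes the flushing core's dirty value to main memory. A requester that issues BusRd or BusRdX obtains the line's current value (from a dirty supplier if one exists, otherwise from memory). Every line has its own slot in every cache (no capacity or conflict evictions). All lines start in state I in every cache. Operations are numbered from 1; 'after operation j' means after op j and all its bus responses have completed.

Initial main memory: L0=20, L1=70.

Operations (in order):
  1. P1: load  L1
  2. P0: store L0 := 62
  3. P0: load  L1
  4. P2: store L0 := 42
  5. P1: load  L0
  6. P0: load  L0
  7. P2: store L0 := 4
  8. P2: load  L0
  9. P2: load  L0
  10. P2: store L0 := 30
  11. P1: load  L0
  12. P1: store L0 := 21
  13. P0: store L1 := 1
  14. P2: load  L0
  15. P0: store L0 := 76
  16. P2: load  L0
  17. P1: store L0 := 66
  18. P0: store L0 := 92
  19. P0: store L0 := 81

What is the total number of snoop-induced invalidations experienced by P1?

1. P1: load  L1  bus=[BusRd]  L1: P0=I P1=E P2=I  mem[L1]=70
2. P0: store L0 := 62  bus=[BusRdX]  L0: P0=M P1=I P2=I  mem[L0]=20
3. P0: load  L1  bus=[BusRd]  L1: P0=S P1=S P2=I  mem[L1]=70
4. P2: store L0 := 42  bus=[BusRdX,Flush]  L0: P0=I P1=I P2=M  mem[L0]=62
5. P1: load  L0  bus=[BusRd,Flush]  L0: P0=I P1=S P2=S  mem[L0]=42
6. P0: load  L0  bus=[BusRd]  L0: P0=S P1=S P2=S  mem[L0]=42
7. P2: store L0 := 4  bus=[BusUpgr]  L0: P0=I P1=I P2=M  mem[L0]=42
8. P2: load  L0  bus=[-]  L0: P0=I P1=I P2=M  mem[L0]=42
9. P2: load  L0  bus=[-]  L0: P0=I P1=I P2=M  mem[L0]=42
10. P2: store L0 := 30  bus=[-]  L0: P0=I P1=I P2=M  mem[L0]=42
11. P1: load  L0  bus=[BusRd,Flush]  L0: P0=I P1=S P2=S  mem[L0]=30
12. P1: store L0 := 21  bus=[BusUpgr]  L0: P0=I P1=M P2=I  mem[L0]=30
13. P0: store L1 := 1  bus=[BusUpgr]  L1: P0=M P1=I P2=I  mem[L1]=70
14. P2: load  L0  bus=[BusRd,Flush]  L0: P0=I P1=S P2=S  mem[L0]=21
15. P0: store L0 := 76  bus=[BusRdX]  L0: P0=M P1=I P2=I  mem[L0]=21
16. P2: load  L0  bus=[BusRd,Flush]  L0: P0=S P1=I P2=S  mem[L0]=76
17. P1: store L0 := 66  bus=[BusRdX]  L0: P0=I P1=M P2=I  mem[L0]=76
18. P0: store L0 := 92  bus=[BusRdX,Flush]  L0: P0=M P1=I P2=I  mem[L0]=66
19. P0: store L0 := 81  bus=[-]  L0: P0=M P1=I P2=I  mem[L0]=66

invalidations = 4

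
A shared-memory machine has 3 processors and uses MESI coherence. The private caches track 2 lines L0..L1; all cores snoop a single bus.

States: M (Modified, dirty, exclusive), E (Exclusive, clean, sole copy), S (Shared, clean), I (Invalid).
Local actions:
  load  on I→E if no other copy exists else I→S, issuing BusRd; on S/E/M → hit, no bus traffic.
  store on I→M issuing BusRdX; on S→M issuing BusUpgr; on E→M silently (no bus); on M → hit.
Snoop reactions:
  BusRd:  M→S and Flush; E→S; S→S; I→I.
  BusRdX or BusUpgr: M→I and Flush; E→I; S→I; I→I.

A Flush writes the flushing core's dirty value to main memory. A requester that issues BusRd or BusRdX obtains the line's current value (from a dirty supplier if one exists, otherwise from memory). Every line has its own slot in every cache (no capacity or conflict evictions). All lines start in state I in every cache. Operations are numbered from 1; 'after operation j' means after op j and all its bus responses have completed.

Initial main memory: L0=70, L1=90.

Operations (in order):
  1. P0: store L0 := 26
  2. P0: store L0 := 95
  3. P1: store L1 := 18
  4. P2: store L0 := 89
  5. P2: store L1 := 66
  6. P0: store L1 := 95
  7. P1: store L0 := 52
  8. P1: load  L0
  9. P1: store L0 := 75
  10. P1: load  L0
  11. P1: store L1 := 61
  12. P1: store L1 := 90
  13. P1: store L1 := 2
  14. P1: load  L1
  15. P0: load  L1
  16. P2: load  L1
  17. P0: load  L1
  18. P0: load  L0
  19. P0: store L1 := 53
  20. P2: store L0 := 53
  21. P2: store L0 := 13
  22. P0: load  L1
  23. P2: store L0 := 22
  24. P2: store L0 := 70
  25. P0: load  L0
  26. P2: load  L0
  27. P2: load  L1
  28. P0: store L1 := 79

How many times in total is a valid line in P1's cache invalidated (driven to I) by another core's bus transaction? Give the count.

step 1: P0: store L0 := 26  ⟶  MII  (L0)  txn=BusRdX  M[L0]=70
step 2: P0: store L0 := 95  ⟶  MII  (L0)  txn=∅  M[L0]=70
step 3: P1: store L1 := 18  ⟶  IMI  (L1)  txn=BusRdX  M[L1]=90
step 4: P2: store L0 := 89  ⟶  IIM  (L0)  txn=BusRdX+Flush  M[L0]=95
step 5: P2: store L1 := 66  ⟶  IIM  (L1)  txn=BusRdX+Flush  M[L1]=18
step 6: P0: store L1 := 95  ⟶  MII  (L1)  txn=BusRdX+Flush  M[L1]=66
step 7: P1: store L0 := 52  ⟶  IMI  (L0)  txn=BusRdX+Flush  M[L0]=89
step 8: P1: load  L0  ⟶  IMI  (L0)  txn=∅  M[L0]=89
step 9: P1: store L0 := 75  ⟶  IMI  (L0)  txn=∅  M[L0]=89
step 10: P1: load  L0  ⟶  IMI  (L0)  txn=∅  M[L0]=89
step 11: P1: store L1 := 61  ⟶  IMI  (L1)  txn=BusRdX+Flush  M[L1]=95
step 12: P1: store L1 := 90  ⟶  IMI  (L1)  txn=∅  M[L1]=95
step 13: P1: store L1 := 2  ⟶  IMI  (L1)  txn=∅  M[L1]=95
step 14: P1: load  L1  ⟶  IMI  (L1)  txn=∅  M[L1]=95
step 15: P0: load  L1  ⟶  SSI  (L1)  txn=BusRd+Flush  M[L1]=2
step 16: P2: load  L1  ⟶  SSS  (L1)  txn=BusRd  M[L1]=2
step 17: P0: load  L1  ⟶  SSS  (L1)  txn=∅  M[L1]=2
step 18: P0: load  L0  ⟶  SSI  (L0)  txn=BusRd+Flush  M[L0]=75
step 19: P0: store L1 := 53  ⟶  MII  (L1)  txn=BusUpgr  M[L1]=2
step 20: P2: store L0 := 53  ⟶  IIM  (L0)  txn=BusRdX  M[L0]=75
step 21: P2: store L0 := 13  ⟶  IIM  (L0)  txn=∅  M[L0]=75
step 22: P0: load  L1  ⟶  MII  (L1)  txn=∅  M[L1]=2
step 23: P2: store L0 := 22  ⟶  IIM  (L0)  txn=∅  M[L0]=75
step 24: P2: store L0 := 70  ⟶  IIM  (L0)  txn=∅  M[L0]=75
step 25: P0: load  L0  ⟶  SIS  (L0)  txn=BusRd+Flush  M[L0]=70
step 26: P2: load  L0  ⟶  SIS  (L0)  txn=∅  M[L0]=70
step 27: P2: load  L1  ⟶  SIS  (L1)  txn=BusRd+Flush  M[L1]=53
step 28: P0: store L1 := 79  ⟶  MII  (L1)  txn=BusUpgr  M[L1]=53

invalidations = 3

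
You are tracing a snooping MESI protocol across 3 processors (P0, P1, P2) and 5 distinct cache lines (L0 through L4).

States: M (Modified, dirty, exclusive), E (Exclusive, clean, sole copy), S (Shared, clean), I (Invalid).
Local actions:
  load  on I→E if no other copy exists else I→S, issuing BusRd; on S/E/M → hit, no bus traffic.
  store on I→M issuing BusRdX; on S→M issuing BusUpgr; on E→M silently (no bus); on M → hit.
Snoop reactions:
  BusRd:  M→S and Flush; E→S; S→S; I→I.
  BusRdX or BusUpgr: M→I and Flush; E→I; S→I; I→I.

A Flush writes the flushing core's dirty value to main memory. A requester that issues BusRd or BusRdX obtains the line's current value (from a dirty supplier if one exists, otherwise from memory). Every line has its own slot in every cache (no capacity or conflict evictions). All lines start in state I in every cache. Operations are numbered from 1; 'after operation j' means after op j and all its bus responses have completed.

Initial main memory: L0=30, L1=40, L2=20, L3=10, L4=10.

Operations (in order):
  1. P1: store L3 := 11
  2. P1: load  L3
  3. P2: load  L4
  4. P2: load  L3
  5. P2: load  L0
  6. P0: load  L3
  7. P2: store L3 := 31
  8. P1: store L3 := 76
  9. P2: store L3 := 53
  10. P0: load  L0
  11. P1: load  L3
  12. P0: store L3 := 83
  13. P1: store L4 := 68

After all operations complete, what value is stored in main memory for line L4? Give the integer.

step 1: P1: store L3 := 11  ⟶  IMI  (L3)  txn=BusRdX  M[L3]=10
step 2: P1: load  L3  ⟶  IMI  (L3)  txn=∅  M[L3]=10
step 3: P2: load  L4  ⟶  IIE  (L4)  txn=BusRd  M[L4]=10
step 4: P2: load  L3  ⟶  ISS  (L3)  txn=BusRd+Flush  M[L3]=11
step 5: P2: load  L0  ⟶  IIE  (L0)  txn=BusRd  M[L0]=30
step 6: P0: load  L3  ⟶  SSS  (L3)  txn=BusRd  M[L3]=11
step 7: P2: store L3 := 31  ⟶  IIM  (L3)  txn=BusUpgr  M[L3]=11
step 8: P1: store L3 := 76  ⟶  IMI  (L3)  txn=BusRdX+Flush  M[L3]=31
step 9: P2: store L3 := 53  ⟶  IIM  (L3)  txn=BusRdX+Flush  M[L3]=76
step 10: P0: load  L0  ⟶  SIS  (L0)  txn=BusRd  M[L0]=30
step 11: P1: load  L3  ⟶  ISS  (L3)  txn=BusRd+Flush  M[L3]=53
step 12: P0: store L3 := 83  ⟶  MII  (L3)  txn=BusRdX  M[L3]=53
step 13: P1: store L4 := 68  ⟶  IMI  (L4)  txn=BusRdX  M[L4]=10

memory[L4] = 10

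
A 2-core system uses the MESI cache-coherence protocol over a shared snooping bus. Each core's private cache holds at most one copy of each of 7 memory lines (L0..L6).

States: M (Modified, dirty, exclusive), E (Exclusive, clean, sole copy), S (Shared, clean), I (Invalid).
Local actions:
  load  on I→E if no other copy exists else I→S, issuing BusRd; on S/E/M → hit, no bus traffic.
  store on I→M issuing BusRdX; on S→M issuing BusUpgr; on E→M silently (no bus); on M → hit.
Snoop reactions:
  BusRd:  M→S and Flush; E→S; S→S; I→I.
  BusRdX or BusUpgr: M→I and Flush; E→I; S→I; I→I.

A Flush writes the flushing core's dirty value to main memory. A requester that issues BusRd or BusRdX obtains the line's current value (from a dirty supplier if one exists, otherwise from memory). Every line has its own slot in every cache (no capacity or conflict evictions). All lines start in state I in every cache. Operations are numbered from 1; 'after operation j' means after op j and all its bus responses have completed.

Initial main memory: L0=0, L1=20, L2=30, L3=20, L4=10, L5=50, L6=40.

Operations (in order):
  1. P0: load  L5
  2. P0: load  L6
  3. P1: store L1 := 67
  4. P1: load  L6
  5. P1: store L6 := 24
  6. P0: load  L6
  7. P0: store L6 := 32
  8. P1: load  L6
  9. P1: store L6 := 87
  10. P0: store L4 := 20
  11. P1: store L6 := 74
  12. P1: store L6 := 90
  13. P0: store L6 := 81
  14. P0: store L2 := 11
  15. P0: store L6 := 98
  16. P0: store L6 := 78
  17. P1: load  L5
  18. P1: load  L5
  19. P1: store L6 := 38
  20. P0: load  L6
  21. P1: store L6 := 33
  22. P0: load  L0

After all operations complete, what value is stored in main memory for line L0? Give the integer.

step 1: P0: load  L5  ⟶  EI  (L5)  txn=BusRd  M[L5]=50
step 2: P0: load  L6  ⟶  EI  (L6)  txn=BusRd  M[L6]=40
step 3: P1: store L1 := 67  ⟶  IM  (L1)  txn=BusRdX  M[L1]=20
step 4: P1: load  L6  ⟶  SS  (L6)  txn=BusRd  M[L6]=40
step 5: P1: store L6 := 24  ⟶  IM  (L6)  txn=BusUpgr  M[L6]=40
step 6: P0: load  L6  ⟶  SS  (L6)  txn=BusRd+Flush  M[L6]=24
step 7: P0: store L6 := 32  ⟶  MI  (L6)  txn=BusUpgr  M[L6]=24
step 8: P1: load  L6  ⟶  SS  (L6)  txn=BusRd+Flush  M[L6]=32
step 9: P1: store L6 := 87  ⟶  IM  (L6)  txn=BusUpgr  M[L6]=32
step 10: P0: store L4 := 20  ⟶  MI  (L4)  txn=BusRdX  M[L4]=10
step 11: P1: store L6 := 74  ⟶  IM  (L6)  txn=∅  M[L6]=32
step 12: P1: store L6 := 90  ⟶  IM  (L6)  txn=∅  M[L6]=32
step 13: P0: store L6 := 81  ⟶  MI  (L6)  txn=BusRdX+Flush  M[L6]=90
step 14: P0: store L2 := 11  ⟶  MI  (L2)  txn=BusRdX  M[L2]=30
step 15: P0: store L6 := 98  ⟶  MI  (L6)  txn=∅  M[L6]=90
step 16: P0: store L6 := 78  ⟶  MI  (L6)  txn=∅  M[L6]=90
step 17: P1: load  L5  ⟶  SS  (L5)  txn=BusRd  M[L5]=50
step 18: P1: load  L5  ⟶  SS  (L5)  txn=∅  M[L5]=50
step 19: P1: store L6 := 38  ⟶  IM  (L6)  txn=BusRdX+Flush  M[L6]=78
step 20: P0: load  L6  ⟶  SS  (L6)  txn=BusRd+Flush  M[L6]=38
step 21: P1: store L6 := 33  ⟶  IM  (L6)  txn=BusUpgr  M[L6]=38
step 22: P0: load  L0  ⟶  EI  (L0)  txn=BusRd  M[L0]=0

memory[L0] = 0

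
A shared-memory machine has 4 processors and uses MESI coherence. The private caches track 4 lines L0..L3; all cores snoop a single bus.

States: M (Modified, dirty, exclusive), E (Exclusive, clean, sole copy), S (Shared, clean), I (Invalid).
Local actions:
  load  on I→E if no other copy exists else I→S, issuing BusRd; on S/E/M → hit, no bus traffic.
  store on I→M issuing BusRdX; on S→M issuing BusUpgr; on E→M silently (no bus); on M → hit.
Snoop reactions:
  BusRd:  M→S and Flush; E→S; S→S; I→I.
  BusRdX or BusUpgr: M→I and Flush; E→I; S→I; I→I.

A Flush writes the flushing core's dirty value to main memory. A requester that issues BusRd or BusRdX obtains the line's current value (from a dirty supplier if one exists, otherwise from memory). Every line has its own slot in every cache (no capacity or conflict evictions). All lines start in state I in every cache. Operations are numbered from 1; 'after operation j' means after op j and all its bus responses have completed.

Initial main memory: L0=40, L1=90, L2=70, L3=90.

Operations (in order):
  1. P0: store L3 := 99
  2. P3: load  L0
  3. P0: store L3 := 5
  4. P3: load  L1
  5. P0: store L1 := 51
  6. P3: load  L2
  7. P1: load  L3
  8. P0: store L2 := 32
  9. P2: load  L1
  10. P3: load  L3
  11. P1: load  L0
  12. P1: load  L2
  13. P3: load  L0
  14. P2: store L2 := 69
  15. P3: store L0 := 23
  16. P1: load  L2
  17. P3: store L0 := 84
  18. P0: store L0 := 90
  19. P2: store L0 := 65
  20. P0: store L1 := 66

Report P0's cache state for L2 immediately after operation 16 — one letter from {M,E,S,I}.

step 1: P0: store L3 := 99  ⟶  MIII  (L3)  txn=BusRdX  M[L3]=90
step 2: P3: load  L0  ⟶  IIIE  (L0)  txn=BusRd  M[L0]=40
step 3: P0: store L3 := 5  ⟶  MIII  (L3)  txn=∅  M[L3]=90
step 4: P3: load  L1  ⟶  IIIE  (L1)  txn=BusRd  M[L1]=90
step 5: P0: store L1 := 51  ⟶  MIII  (L1)  txn=BusRdX  M[L1]=90
step 6: P3: load  L2  ⟶  IIIE  (L2)  txn=BusRd  M[L2]=70
step 7: P1: load  L3  ⟶  SSII  (L3)  txn=BusRd+Flush  M[L3]=5
step 8: P0: store L2 := 32  ⟶  MIII  (L2)  txn=BusRdX  M[L2]=70
step 9: P2: load  L1  ⟶  SISI  (L1)  txn=BusRd+Flush  M[L1]=51
step 10: P3: load  L3  ⟶  SSIS  (L3)  txn=BusRd  M[L3]=5
step 11: P1: load  L0  ⟶  ISIS  (L0)  txn=BusRd  M[L0]=40
step 12: P1: load  L2  ⟶  SSII  (L2)  txn=BusRd+Flush  M[L2]=32
step 13: P3: load  L0  ⟶  ISIS  (L0)  txn=∅  M[L0]=40
step 14: P2: store L2 := 69  ⟶  IIMI  (L2)  txn=BusRdX  M[L2]=32
step 15: P3: store L0 := 23  ⟶  IIIM  (L0)  txn=BusUpgr  M[L0]=40
step 16: P1: load  L2  ⟶  ISSI  (L2)  txn=BusRd+Flush  M[L2]=69
step 17: P3: store L0 := 84  ⟶  IIIM  (L0)  txn=∅  M[L0]=40
step 18: P0: store L0 := 90  ⟶  MIII  (L0)  txn=BusRdX+Flush  M[L0]=84
step 19: P2: store L0 := 65  ⟶  IIMI  (L0)  txn=BusRdX+Flush  M[L0]=90
step 20: P0: store L1 := 66  ⟶  MIII  (L1)  txn=BusUpgr  M[L1]=51

state = I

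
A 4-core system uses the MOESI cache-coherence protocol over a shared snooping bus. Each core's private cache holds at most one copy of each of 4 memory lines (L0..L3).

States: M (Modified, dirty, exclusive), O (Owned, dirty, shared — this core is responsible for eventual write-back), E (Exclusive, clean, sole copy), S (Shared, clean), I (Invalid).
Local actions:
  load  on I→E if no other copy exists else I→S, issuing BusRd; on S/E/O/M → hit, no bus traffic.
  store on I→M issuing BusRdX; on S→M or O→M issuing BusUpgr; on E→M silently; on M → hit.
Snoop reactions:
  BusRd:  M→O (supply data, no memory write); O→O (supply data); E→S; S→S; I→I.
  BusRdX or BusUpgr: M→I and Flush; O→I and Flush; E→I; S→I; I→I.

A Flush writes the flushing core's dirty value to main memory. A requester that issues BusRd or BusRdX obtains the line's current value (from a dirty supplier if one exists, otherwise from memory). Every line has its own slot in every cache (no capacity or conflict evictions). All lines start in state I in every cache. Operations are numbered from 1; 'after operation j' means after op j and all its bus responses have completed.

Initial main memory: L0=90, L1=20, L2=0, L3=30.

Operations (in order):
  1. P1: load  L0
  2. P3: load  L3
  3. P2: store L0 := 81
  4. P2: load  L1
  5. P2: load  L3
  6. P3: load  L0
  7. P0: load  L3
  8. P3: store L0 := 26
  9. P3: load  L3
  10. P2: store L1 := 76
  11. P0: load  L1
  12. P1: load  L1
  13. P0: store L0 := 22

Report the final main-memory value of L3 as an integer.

  op1 P1: load  L0 → I/E/I/I on L0; bus BusRd; mem=90
  op2 P3: load  L3 → I/I/I/E on L3; bus BusRd; mem=30
  op3 P2: store L0 := 81 → I/I/M/I on L0; bus BusRdX; mem=90
  op4 P2: load  L1 → I/I/E/I on L1; bus BusRd; mem=20
  op5 P2: load  L3 → I/I/S/S on L3; bus BusRd; mem=30
  op6 P3: load  L0 → I/I/O/S on L0; bus BusRd; mem=90
  op7 P0: load  L3 → S/I/S/S on L3; bus BusRd; mem=30
  op8 P3: store L0 := 26 → I/I/I/M on L0; bus BusUpgr Flush; mem=81
  op9 P3: load  L3 → S/I/S/S on L3; bus (none); mem=30
  op10 P2: store L1 := 76 → I/I/M/I on L1; bus (none); mem=20
  op11 P0: load  L1 → S/I/O/I on L1; bus BusRd; mem=20
  op12 P1: load  L1 → S/S/O/I on L1; bus BusRd; mem=20
  op13 P0: store L0 := 22 → M/I/I/I on L0; bus BusRdX Flush; mem=26

memory[L3] = 30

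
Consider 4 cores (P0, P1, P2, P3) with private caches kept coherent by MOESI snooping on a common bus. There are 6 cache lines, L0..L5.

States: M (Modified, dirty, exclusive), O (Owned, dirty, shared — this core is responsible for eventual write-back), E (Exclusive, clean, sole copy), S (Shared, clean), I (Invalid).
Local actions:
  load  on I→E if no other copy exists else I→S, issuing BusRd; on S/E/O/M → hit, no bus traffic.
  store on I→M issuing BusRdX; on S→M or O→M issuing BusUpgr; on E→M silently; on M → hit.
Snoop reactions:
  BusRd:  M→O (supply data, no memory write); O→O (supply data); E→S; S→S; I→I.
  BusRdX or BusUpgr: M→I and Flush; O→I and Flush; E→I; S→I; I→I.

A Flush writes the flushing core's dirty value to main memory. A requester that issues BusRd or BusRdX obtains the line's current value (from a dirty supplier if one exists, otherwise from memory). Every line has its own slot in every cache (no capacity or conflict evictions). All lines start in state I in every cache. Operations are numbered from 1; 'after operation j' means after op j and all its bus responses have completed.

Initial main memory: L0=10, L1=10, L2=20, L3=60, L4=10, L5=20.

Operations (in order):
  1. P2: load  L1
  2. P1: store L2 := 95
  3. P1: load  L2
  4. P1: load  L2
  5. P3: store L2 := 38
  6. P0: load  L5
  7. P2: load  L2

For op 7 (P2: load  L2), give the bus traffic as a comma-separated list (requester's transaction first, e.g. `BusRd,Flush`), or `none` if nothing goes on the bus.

1. P2: load  L1  bus=[BusRd]  L1: P0=I P1=I P2=E P3=I  mem[L1]=10
2. P1: store L2 := 95  bus=[BusRdX]  L2: P0=I P1=M P2=I P3=I  mem[L2]=20
3. P1: load  L2  bus=[-]  L2: P0=I P1=M P2=I P3=I  mem[L2]=20
4. P1: load  L2  bus=[-]  L2: P0=I P1=M P2=I P3=I  mem[L2]=20
5. P3: store L2 := 38  bus=[BusRdX,Flush]  L2: P0=I P1=I P2=I P3=M  mem[L2]=95
6. P0: load  L5  bus=[BusRd]  L5: P0=E P1=I P2=I P3=I  mem[L5]=20
7. P2: load  L2  bus=[BusRd]  L2: P0=I P1=I P2=S P3=O  mem[L2]=95

bus = BusRd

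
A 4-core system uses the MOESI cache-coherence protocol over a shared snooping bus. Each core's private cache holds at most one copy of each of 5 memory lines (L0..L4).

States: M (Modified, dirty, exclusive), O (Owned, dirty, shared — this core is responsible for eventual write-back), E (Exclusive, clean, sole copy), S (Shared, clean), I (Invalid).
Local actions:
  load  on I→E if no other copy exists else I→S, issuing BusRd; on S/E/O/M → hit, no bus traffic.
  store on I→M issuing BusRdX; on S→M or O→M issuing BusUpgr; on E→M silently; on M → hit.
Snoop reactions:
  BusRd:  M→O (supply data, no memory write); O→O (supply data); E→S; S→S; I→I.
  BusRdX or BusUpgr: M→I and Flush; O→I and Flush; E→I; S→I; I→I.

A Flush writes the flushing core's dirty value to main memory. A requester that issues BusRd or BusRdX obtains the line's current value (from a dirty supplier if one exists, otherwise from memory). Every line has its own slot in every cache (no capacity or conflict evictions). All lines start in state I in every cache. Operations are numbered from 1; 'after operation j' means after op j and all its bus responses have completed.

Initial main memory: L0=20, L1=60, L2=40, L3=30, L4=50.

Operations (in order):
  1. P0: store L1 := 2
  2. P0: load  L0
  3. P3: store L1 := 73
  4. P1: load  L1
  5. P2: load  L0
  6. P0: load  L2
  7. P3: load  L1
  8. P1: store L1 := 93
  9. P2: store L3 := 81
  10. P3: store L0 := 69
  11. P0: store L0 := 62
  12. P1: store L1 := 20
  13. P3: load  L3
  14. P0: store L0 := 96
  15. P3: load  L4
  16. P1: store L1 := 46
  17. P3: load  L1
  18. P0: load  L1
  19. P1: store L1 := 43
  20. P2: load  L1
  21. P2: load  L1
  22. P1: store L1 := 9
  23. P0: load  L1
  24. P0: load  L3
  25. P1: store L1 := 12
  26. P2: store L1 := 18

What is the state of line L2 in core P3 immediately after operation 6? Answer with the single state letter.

1. P0: store L1 := 2  bus=[BusRdX]  L1: P0=M P1=I P2=I P3=I  mem[L1]=60
2. P0: load  L0  bus=[BusRd]  L0: P0=E P1=I P2=I P3=I  mem[L0]=20
3. P3: store L1 := 73  bus=[BusRdX,Flush]  L1: P0=I P1=I P2=I P3=M  mem[L1]=2
4. P1: load  L1  bus=[BusRd]  L1: P0=I P1=S P2=I P3=O  mem[L1]=2
5. P2: load  L0  bus=[BusRd]  L0: P0=S P1=I P2=S P3=I  mem[L0]=20
6. P0: load  L2  bus=[BusRd]  L2: P0=E P1=I P2=I P3=I  mem[L2]=40
7. P3: load  L1  bus=[-]  L1: P0=I P1=S P2=I P3=O  mem[L1]=2
8. P1: store L1 := 93  bus=[BusUpgr,Flush]  L1: P0=I P1=M P2=I P3=I  mem[L1]=73
9. P2: store L3 := 81  bus=[BusRdX]  L3: P0=I P1=I P2=M P3=I  mem[L3]=30
10. P3: store L0 := 69  bus=[BusRdX]  L0: P0=I P1=I P2=I P3=M  mem[L0]=20
11. P0: store L0 := 62  bus=[BusRdX,Flush]  L0: P0=M P1=I P2=I P3=I  mem[L0]=69
12. P1: store L1 := 20  bus=[-]  L1: P0=I P1=M P2=I P3=I  mem[L1]=73
13. P3: load  L3  bus=[BusRd]  L3: P0=I P1=I P2=O P3=S  mem[L3]=30
14. P0: store L0 := 96  bus=[-]  L0: P0=M P1=I P2=I P3=I  mem[L0]=69
15. P3: load  L4  bus=[BusRd]  L4: P0=I P1=I P2=I P3=E  mem[L4]=50
16. P1: store L1 := 46  bus=[-]  L1: P0=I P1=M P2=I P3=I  mem[L1]=73
17. P3: load  L1  bus=[BusRd]  L1: P0=I P1=O P2=I P3=S  mem[L1]=73
18. P0: load  L1  bus=[BusRd]  L1: P0=S P1=O P2=I P3=S  mem[L1]=73
19. P1: store L1 := 43  bus=[BusUpgr]  L1: P0=I P1=M P2=I P3=I  mem[L1]=73
20. P2: load  L1  bus=[BusRd]  L1: P0=I P1=O P2=S P3=I  mem[L1]=73
21. P2: load  L1  bus=[-]  L1: P0=I P1=O P2=S P3=I  mem[L1]=73
22. P1: store L1 := 9  bus=[BusUpgr]  L1: P0=I P1=M P2=I P3=I  mem[L1]=73
23. P0: load  L1  bus=[BusRd]  L1: P0=S P1=O P2=I P3=I  mem[L1]=73
24. P0: load  L3  bus=[BusRd]  L3: P0=S P1=I P2=O P3=S  mem[L3]=30
25. P1: store L1 := 12  bus=[BusUpgr]  L1: P0=I P1=M P2=I P3=I  mem[L1]=73
26. P2: store L1 := 18  bus=[BusRdX,Flush]  L1: P0=I P1=I P2=M P3=I  mem[L1]=12

state = I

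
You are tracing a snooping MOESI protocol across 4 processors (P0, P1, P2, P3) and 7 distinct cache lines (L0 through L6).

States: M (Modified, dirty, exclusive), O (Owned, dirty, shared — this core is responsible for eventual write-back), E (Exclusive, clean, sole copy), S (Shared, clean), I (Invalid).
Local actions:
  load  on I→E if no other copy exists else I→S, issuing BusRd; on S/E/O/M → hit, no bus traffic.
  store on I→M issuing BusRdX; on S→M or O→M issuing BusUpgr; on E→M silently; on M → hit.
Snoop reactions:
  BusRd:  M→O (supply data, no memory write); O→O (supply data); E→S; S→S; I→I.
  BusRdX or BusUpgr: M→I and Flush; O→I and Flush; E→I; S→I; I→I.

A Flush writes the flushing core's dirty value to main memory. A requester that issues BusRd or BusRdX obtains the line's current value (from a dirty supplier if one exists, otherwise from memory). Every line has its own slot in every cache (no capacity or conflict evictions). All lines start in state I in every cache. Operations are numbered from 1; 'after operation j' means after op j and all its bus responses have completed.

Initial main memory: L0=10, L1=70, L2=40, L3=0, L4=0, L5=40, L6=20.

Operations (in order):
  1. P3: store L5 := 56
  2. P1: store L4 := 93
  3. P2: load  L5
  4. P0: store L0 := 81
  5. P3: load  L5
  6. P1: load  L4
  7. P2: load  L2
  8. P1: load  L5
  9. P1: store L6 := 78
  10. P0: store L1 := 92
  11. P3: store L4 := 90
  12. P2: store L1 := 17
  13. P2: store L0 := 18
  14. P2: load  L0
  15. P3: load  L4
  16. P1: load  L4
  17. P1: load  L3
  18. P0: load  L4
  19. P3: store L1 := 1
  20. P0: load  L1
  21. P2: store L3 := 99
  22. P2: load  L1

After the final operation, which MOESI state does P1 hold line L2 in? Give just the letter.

state = I

  op1 P3: store L5 := 56 → I/I/I/M on L5; bus BusRdX; mem=40
  op2 P1: store L4 := 93 → I/M/I/I on L4; bus BusRdX; mem=0
  op3 P2: load  L5 → I/I/S/O on L5; bus BusRd; mem=40
  op4 P0: store L0 := 81 → M/I/I/I on L0; bus BusRdX; mem=10
  op5 P3: load  L5 → I/I/S/O on L5; bus (none); mem=40
  op6 P1: load  L4 → I/M/I/I on L4; bus (none); mem=0
  op7 P2: load  L2 → I/I/E/I on L2; bus BusRd; mem=40
  op8 P1: load  L5 → I/S/S/O on L5; bus BusRd; mem=40
  op9 P1: store L6 := 78 → I/M/I/I on L6; bus BusRdX; mem=20
  op10 P0: store L1 := 92 → M/I/I/I on L1; bus BusRdX; mem=70
  op11 P3: store L4 := 90 → I/I/I/M on L4; bus BusRdX Flush; mem=93
  op12 P2: store L1 := 17 → I/I/M/I on L1; bus BusRdX Flush; mem=92
  op13 P2: store L0 := 18 → I/I/M/I on L0; bus BusRdX Flush; mem=81
  op14 P2: load  L0 → I/I/M/I on L0; bus (none); mem=81
  op15 P3: load  L4 → I/I/I/M on L4; bus (none); mem=93
  op16 P1: load  L4 → I/S/I/O on L4; bus BusRd; mem=93
  op17 P1: load  L3 → I/E/I/I on L3; bus BusRd; mem=0
  op18 P0: load  L4 → S/S/I/O on L4; bus BusRd; mem=93
  op19 P3: store L1 := 1 → I/I/I/M on L1; bus BusRdX Flush; mem=17
  op20 P0: load  L1 → S/I/I/O on L1; bus BusRd; mem=17
  op21 P2: store L3 := 99 → I/I/M/I on L3; bus BusRdX; mem=0
  op22 P2: load  L1 → S/I/S/O on L1; bus BusRd; mem=17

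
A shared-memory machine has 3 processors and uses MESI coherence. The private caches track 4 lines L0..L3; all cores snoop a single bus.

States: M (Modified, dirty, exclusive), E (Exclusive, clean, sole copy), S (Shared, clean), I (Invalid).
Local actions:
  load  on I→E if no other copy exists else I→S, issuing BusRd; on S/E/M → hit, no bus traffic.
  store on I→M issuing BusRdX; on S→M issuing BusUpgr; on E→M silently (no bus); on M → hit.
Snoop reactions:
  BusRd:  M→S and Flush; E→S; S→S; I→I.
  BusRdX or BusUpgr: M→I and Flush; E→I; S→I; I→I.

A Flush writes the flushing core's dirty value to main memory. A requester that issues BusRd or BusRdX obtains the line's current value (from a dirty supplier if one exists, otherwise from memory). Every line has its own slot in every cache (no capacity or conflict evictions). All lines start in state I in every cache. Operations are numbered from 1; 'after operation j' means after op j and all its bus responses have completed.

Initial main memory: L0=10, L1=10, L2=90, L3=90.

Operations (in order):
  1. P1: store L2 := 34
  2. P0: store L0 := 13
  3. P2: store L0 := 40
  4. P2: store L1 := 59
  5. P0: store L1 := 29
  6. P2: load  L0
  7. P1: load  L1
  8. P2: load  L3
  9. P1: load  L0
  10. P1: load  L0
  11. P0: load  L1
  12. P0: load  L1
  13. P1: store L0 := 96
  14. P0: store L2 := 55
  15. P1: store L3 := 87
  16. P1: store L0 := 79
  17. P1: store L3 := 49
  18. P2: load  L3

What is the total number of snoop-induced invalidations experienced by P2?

invalidations = 3

[1] P1: store L2 := 34 | P0:I, P1:M(34), P2:I | bus: BusRdX
[2] P0: store L0 := 13 | P0:M(13), P1:I, P2:I | bus: BusRdX
[3] P2: store L0 := 40 | P0:I, P1:I, P2:M(40) | bus: BusRdX,Flush
[4] P2: store L1 := 59 | P0:I, P1:I, P2:M(59) | bus: BusRdX
[5] P0: store L1 := 29 | P0:M(29), P1:I, P2:I | bus: BusRdX,Flush
[6] P2: load  L0 | P0:I, P1:I, P2:M(40) | bus: none
[7] P1: load  L1 | P0:S(29), P1:S(29), P2:I | bus: BusRd,Flush
[8] P2: load  L3 | P0:I, P1:I, P2:E(90) | bus: BusRd
[9] P1: load  L0 | P0:I, P1:S(40), P2:S(40) | bus: BusRd,Flush
[10] P1: load  L0 | P0:I, P1:S(40), P2:S(40) | bus: none
[11] P0: load  L1 | P0:S(29), P1:S(29), P2:I | bus: none
[12] P0: load  L1 | P0:S(29), P1:S(29), P2:I | bus: none
[13] P1: store L0 := 96 | P0:I, P1:M(96), P2:I | bus: BusUpgr
[14] P0: store L2 := 55 | P0:M(55), P1:I, P2:I | bus: BusRdX,Flush
[15] P1: store L3 := 87 | P0:I, P1:M(87), P2:I | bus: BusRdX
[16] P1: store L0 := 79 | P0:I, P1:M(79), P2:I | bus: none
[17] P1: store L3 := 49 | P0:I, P1:M(49), P2:I | bus: none
[18] P2: load  L3 | P0:I, P1:S(49), P2:S(49) | bus: BusRd,Flush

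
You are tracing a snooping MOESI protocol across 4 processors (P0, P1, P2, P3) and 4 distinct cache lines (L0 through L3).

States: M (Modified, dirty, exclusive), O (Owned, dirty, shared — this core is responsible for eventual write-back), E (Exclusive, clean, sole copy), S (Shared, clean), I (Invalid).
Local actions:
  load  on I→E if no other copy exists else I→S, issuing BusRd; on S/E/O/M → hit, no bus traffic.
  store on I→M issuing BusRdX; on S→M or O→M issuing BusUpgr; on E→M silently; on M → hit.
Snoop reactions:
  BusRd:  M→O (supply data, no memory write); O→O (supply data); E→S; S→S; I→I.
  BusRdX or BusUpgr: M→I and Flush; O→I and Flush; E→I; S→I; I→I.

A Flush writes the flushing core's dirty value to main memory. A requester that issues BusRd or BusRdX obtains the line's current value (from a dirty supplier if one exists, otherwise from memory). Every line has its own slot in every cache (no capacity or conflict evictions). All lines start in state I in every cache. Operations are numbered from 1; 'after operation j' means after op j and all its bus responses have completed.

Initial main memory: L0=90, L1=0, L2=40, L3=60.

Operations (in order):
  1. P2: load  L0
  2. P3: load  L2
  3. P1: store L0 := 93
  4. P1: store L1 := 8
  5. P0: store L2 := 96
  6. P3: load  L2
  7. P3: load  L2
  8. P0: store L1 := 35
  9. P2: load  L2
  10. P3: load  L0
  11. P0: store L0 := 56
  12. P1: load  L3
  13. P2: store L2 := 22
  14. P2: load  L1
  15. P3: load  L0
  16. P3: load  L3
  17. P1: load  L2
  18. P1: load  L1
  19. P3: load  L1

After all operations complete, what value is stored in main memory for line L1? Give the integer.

memory[L1] = 8

1. P2: load  L0  bus=[BusRd]  L0: P0=I P1=I P2=E P3=I  mem[L0]=90
2. P3: load  L2  bus=[BusRd]  L2: P0=I P1=I P2=I P3=E  mem[L2]=40
3. P1: store L0 := 93  bus=[BusRdX]  L0: P0=I P1=M P2=I P3=I  mem[L0]=90
4. P1: store L1 := 8  bus=[BusRdX]  L1: P0=I P1=M P2=I P3=I  mem[L1]=0
5. P0: store L2 := 96  bus=[BusRdX]  L2: P0=M P1=I P2=I P3=I  mem[L2]=40
6. P3: load  L2  bus=[BusRd]  L2: P0=O P1=I P2=I P3=S  mem[L2]=40
7. P3: load  L2  bus=[-]  L2: P0=O P1=I P2=I P3=S  mem[L2]=40
8. P0: store L1 := 35  bus=[BusRdX,Flush]  L1: P0=M P1=I P2=I P3=I  mem[L1]=8
9. P2: load  L2  bus=[BusRd]  L2: P0=O P1=I P2=S P3=S  mem[L2]=40
10. P3: load  L0  bus=[BusRd]  L0: P0=I P1=O P2=I P3=S  mem[L0]=90
11. P0: store L0 := 56  bus=[BusRdX,Flush]  L0: P0=M P1=I P2=I P3=I  mem[L0]=93
12. P1: load  L3  bus=[BusRd]  L3: P0=I P1=E P2=I P3=I  mem[L3]=60
13. P2: store L2 := 22  bus=[BusUpgr,Flush]  L2: P0=I P1=I P2=M P3=I  mem[L2]=96
14. P2: load  L1  bus=[BusRd]  L1: P0=O P1=I P2=S P3=I  mem[L1]=8
15. P3: load  L0  bus=[BusRd]  L0: P0=O P1=I P2=I P3=S  mem[L0]=93
16. P3: load  L3  bus=[BusRd]  L3: P0=I P1=S P2=I P3=S  mem[L3]=60
17. P1: load  L2  bus=[BusRd]  L2: P0=I P1=S P2=O P3=I  mem[L2]=96
18. P1: load  L1  bus=[BusRd]  L1: P0=O P1=S P2=S P3=I  mem[L1]=8
19. P3: load  L1  bus=[BusRd]  L1: P0=O P1=S P2=S P3=S  mem[L1]=8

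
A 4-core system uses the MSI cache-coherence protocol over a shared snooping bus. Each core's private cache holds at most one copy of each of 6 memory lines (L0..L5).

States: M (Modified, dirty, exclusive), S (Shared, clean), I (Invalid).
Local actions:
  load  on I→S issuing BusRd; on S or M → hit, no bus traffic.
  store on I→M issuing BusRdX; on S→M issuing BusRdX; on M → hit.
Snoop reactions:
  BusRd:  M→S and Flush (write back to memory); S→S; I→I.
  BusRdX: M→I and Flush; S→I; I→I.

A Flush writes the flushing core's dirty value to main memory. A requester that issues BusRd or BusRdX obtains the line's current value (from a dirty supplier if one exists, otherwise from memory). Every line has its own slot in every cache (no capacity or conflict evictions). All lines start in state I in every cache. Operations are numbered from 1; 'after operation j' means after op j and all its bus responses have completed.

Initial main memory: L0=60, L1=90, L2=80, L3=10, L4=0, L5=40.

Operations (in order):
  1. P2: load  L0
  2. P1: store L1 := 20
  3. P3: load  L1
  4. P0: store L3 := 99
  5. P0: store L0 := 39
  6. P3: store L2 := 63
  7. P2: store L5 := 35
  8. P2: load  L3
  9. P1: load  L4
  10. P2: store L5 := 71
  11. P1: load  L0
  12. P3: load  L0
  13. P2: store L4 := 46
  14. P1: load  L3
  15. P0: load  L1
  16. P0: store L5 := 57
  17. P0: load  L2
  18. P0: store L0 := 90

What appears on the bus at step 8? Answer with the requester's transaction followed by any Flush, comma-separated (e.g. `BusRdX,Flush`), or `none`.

bus = BusRd,Flush

step 1: P2: load  L0  ⟶  IISI  (L0)  txn=BusRd  M[L0]=60
step 2: P1: store L1 := 20  ⟶  IMII  (L1)  txn=BusRdX  M[L1]=90
step 3: P3: load  L1  ⟶  ISIS  (L1)  txn=BusRd+Flush  M[L1]=20
step 4: P0: store L3 := 99  ⟶  MIII  (L3)  txn=BusRdX  M[L3]=10
step 5: P0: store L0 := 39  ⟶  MIII  (L0)  txn=BusRdX  M[L0]=60
step 6: P3: store L2 := 63  ⟶  IIIM  (L2)  txn=BusRdX  M[L2]=80
step 7: P2: store L5 := 35  ⟶  IIMI  (L5)  txn=BusRdX  M[L5]=40
step 8: P2: load  L3  ⟶  SISI  (L3)  txn=BusRd+Flush  M[L3]=99
step 9: P1: load  L4  ⟶  ISII  (L4)  txn=BusRd  M[L4]=0
step 10: P2: store L5 := 71  ⟶  IIMI  (L5)  txn=∅  M[L5]=40
step 11: P1: load  L0  ⟶  SSII  (L0)  txn=BusRd+Flush  M[L0]=39
step 12: P3: load  L0  ⟶  SSIS  (L0)  txn=BusRd  M[L0]=39
step 13: P2: store L4 := 46  ⟶  IIMI  (L4)  txn=BusRdX  M[L4]=0
step 14: P1: load  L3  ⟶  SSSI  (L3)  txn=BusRd  M[L3]=99
step 15: P0: load  L1  ⟶  SSIS  (L1)  txn=BusRd  M[L1]=20
step 16: P0: store L5 := 57  ⟶  MIII  (L5)  txn=BusRdX+Flush  M[L5]=71
step 17: P0: load  L2  ⟶  SIIS  (L2)  txn=BusRd+Flush  M[L2]=63
step 18: P0: store L0 := 90  ⟶  MIII  (L0)  txn=BusRdX  M[L0]=39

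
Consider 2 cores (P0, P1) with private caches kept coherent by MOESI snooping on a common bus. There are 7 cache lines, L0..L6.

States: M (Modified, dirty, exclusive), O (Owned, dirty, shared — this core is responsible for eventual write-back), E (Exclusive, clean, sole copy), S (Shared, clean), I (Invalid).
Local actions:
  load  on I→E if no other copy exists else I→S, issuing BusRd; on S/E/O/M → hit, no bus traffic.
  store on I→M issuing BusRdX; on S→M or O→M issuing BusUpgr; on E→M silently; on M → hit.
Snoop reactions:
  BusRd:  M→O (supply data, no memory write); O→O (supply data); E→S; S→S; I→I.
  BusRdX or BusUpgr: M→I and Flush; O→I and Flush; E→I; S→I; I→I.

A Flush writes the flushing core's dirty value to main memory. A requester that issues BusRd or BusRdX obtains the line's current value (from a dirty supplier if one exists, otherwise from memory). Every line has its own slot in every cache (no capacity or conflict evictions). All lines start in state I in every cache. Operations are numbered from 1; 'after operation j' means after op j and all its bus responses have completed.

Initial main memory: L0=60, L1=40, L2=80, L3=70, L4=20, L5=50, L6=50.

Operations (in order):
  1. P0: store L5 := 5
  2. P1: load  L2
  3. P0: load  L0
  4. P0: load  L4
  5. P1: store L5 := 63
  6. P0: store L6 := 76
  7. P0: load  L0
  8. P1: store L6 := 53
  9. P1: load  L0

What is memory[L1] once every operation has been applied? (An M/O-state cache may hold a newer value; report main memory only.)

memory[L1] = 40

[1] P0: store L5 := 5 | P0:M(5), P1:I | bus: BusRdX
[2] P1: load  L2 | P0:I, P1:E(80) | bus: BusRd
[3] P0: load  L0 | P0:E(60), P1:I | bus: BusRd
[4] P0: load  L4 | P0:E(20), P1:I | bus: BusRd
[5] P1: store L5 := 63 | P0:I, P1:M(63) | bus: BusRdX,Flush
[6] P0: store L6 := 76 | P0:M(76), P1:I | bus: BusRdX
[7] P0: load  L0 | P0:E(60), P1:I | bus: none
[8] P1: store L6 := 53 | P0:I, P1:M(53) | bus: BusRdX,Flush
[9] P1: load  L0 | P0:S(60), P1:S(60) | bus: BusRd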